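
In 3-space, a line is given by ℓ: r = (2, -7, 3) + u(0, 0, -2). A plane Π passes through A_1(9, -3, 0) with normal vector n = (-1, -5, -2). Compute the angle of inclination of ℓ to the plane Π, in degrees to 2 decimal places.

Π: n·r = n·A_1 gives -x - 5y - 2z = 6.
sin θ = |n·v| / (|n||v|) = |4| / (√30 · √4) = 0.36515.
θ ≈ 21.42°.

21.42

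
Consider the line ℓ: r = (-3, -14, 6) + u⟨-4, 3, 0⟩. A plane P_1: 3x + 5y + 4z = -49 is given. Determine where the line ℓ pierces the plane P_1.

Substitute r = (-3, -14, 6) + t(-4, 3, 0) into the plane: -55 + 3t = -49, so t = 2.
Intersection: (-3, -14, 6) + 2·(-4, 3, 0) = (-11, -8, 6).

(-11, -8, 6)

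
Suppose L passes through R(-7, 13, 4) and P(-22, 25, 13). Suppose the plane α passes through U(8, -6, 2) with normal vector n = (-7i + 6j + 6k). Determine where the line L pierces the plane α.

A direction vector for L is P − R = (-15, 12, 9).
α: n·r = n·U gives -7x + 6y + 6z = -80.
Substitute r = (-7, 13, 4) + t(-15, 12, 9) into the plane: 151 + 231t = -80, so t = -1.
Intersection: (-7, 13, 4) + (-1)·(-15, 12, 9) = (8, 1, -5).

(8, 1, -5)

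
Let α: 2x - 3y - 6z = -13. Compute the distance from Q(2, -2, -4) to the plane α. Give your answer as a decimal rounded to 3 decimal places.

n·Q − d = (2)·(2) + (-3)·(-2) + (-6)·(-4) − (-13) = 47; |n| = √49.
Distance = |47| / √49 = 47/√49 ≈ 6.714.

6.714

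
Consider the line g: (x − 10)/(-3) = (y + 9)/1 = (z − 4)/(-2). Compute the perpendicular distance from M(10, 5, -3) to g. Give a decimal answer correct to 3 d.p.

13.748

g has direction (-3, 1, -2) through (10, -9, 4).
Taking (10, -9, 4) on g with direction v = (-3, 1, -2): w = M − (10, -9, 4) = (0, 14, -7), and w × v = (-21, 21, 42).
Distance = |w × v| / |v| = √2646 / √14 ≈ 13.748.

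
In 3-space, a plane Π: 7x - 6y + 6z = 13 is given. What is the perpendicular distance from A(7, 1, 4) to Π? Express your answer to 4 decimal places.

n·A − d = (7)·(7) + (-6)·(1) + (6)·(4) − 13 = 54; |n| = √121.
Distance = |54| / √121 = 54/√121 ≈ 4.9091.

4.9091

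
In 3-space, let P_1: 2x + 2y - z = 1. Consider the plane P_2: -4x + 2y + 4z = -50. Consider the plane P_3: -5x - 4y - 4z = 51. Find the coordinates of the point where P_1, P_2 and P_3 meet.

(1, -5, -9)

Solving the 3×3 linear system 2x + 2y - z = 1, -4x + 2y + 4z = -50, -5x - 4y - 4z = 51 (e.g. by elimination or Cramer's rule, determinant = -82) gives (1, -5, -9).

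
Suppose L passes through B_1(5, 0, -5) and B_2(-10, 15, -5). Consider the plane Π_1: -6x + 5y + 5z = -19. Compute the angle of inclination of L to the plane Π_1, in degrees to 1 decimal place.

57.0

A direction vector for L is B_2 − B_1 = (-15, 15, 0).
sin θ = |n·v| / (|n||v|) = |165| / (√86 · √450) = 0.83874.
θ ≈ 57.0°.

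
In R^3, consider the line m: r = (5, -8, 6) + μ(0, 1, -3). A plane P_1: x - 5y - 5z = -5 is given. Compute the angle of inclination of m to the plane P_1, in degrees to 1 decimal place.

sin θ = |n·v| / (|n||v|) = |10| / (√51 · √10) = 0.44281.
θ ≈ 26.3°.

26.3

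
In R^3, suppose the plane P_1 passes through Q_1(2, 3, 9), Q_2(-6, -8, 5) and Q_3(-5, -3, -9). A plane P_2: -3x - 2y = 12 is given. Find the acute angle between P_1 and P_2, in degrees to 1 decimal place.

Q_1Q_2 = (-8, -11, -4), Q_1Q_3 = (-7, -6, -18); a normal to P_1 is Q_1Q_2 × Q_1Q_3 = (174, -116, -29).
Using Q_1: P_1 has equation 174x - 116y - 29z = -261.
cos θ = |n₁·n₂| / (|n₁||n₂|) = |-290| / (√44573 · √13).
θ = arccos(0.38097) ≈ 67.6°.

67.6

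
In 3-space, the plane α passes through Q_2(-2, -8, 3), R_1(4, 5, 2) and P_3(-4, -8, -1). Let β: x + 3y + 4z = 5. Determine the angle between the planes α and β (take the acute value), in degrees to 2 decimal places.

66.40

Q_2R_1 = (6, 13, -1), Q_2P_3 = (-2, 0, -4); a normal to α is Q_2R_1 × Q_2P_3 = (-52, 26, 26).
Using Q_2: α has equation -52x + 26y + 26z = -26.
cos θ = |n₁·n₂| / (|n₁||n₂|) = |130| / (√4056 · √26).
θ = arccos(0.40032) ≈ 66.40°.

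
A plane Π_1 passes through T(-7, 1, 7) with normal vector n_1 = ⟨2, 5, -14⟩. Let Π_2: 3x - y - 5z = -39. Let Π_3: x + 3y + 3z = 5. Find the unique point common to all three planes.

(-4, -3, 6)

Π_1: n_1·r = n_1·T gives 2x + 5y - 14z = -107.
Solving the 3×3 linear system 2x + 5y - 14z = -107, 3x - y - 5z = -39, x + 3y + 3z = 5 (e.g. by elimination or Cramer's rule, determinant = -186) gives (-4, -3, 6).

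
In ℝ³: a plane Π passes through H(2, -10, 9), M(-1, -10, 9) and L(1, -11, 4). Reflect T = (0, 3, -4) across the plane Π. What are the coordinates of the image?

(0, -27, 2)

HM = (-3, 0, 0), HL = (-1, -1, -5); a normal to Π is HM × HL = (0, -15, 3).
Using H: Π has equation -15y + 3z = 177.
λ = (n·T − d)/|n|² = (-57 − 177)/234 = -1.
Reflection = T − 2λn = (0, 3, -4) − (-2)·(0, -15, 3) = (0, -27, 2).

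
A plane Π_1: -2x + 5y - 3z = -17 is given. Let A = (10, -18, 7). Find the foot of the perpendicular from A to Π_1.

Foot = A − λn with λ = (n·A − d)/|n|² = (-131 − (-17))/38 = -3.
Foot = (10, -18, 7) − (-3)·(-2, 5, -3) = (4, -3, -2).

(4, -3, -2)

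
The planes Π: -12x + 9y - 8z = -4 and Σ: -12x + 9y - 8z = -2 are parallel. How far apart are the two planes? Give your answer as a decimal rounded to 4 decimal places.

0.1176

Same normal n = (-12, 9, -8) with |n| = √289; distance = |-4 − (-2)| / |n| = 2/√289 ≈ 0.1176.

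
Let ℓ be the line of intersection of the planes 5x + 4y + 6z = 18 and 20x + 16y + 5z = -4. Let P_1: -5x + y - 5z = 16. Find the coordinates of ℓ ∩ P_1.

Direction of ℓ: (5, 4, 6) × (20, 16, 5) = (-76, 95, 0).
A point on ℓ: solving the two plane equations with x = 10 gives (10, -14, 4).
Substitute r = (10, -14, 4) + t(-76, 95, 0) into the plane: -84 + 475t = 16, so t = 4/19.
Intersection: (10, -14, 4) + (4/19)·(-76, 95, 0) = (-6, 6, 4).

(-6, 6, 4)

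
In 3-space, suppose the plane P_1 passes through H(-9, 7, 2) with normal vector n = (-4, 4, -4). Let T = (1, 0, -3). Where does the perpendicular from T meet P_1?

(-3, 4, -7)

P_1: n·r = n·H gives -4x + 4y - 4z = 56.
Foot = T − λn with λ = (n·T − d)/|n|² = (8 − 56)/48 = -1.
Foot = (1, 0, -3) − (-1)·(-4, 4, -4) = (-3, 4, -7).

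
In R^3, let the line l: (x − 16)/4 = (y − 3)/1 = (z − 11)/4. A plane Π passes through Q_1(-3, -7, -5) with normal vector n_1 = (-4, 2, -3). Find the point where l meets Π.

(0, -1, -5)

l has direction (4, 1, 4) through (16, 3, 11).
Π: n_1·r = n_1·Q_1 gives -4x + 2y - 3z = 13.
Substitute r = (16, 3, 11) + t(4, 1, 4) into the plane: -91 + (-26)t = 13, so t = -4.
Intersection: (16, 3, 11) + (-4)·(4, 1, 4) = (0, -1, -5).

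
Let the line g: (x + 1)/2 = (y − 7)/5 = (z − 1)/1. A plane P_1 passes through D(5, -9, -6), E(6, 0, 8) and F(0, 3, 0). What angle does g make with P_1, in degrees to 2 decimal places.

g has direction (2, 5, 1) through (-1, 7, 1).
DE = (1, 9, 14), DF = (-5, 12, 6); a normal to P_1 is DE × DF = (-114, -76, 57).
Using D: P_1 has equation -114x - 76y + 57z = -228.
sin θ = |n·v| / (|n||v|) = |-551| / (√22021 · √30) = 0.67791.
θ ≈ 42.68°.

42.68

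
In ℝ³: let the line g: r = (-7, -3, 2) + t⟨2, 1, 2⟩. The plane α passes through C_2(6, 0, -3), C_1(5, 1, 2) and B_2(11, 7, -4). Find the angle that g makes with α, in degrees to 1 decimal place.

C_2C_1 = (-1, 1, 5), C_2B_2 = (5, 7, -1); a normal to α is C_2C_1 × C_2B_2 = (-36, 24, -12).
Using C_2: α has equation -36x + 24y - 12z = -180.
sin θ = |n·v| / (|n||v|) = |-72| / (√2016 · √9) = 0.53452.
θ ≈ 32.3°.

32.3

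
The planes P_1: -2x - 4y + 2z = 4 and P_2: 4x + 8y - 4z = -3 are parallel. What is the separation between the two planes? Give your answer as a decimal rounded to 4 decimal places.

0.5103

Rescale P_2 by 1/(-2): -2x - 4y + 2z = 3/2. Then distance = |4 − (3/2)| / √24 ≈ 0.5103.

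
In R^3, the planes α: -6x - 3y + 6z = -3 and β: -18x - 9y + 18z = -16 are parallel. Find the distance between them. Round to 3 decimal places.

Rescale β by 1/3: -6x - 3y + 6z = -16/3. Then distance = |-3 − (-16/3)| / √81 ≈ 0.259.

0.259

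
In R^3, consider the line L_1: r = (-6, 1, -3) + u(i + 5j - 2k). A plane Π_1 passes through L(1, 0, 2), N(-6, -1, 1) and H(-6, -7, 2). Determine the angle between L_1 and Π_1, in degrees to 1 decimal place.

13.7

LN = (-7, -1, -1), LH = (-7, -7, 0); a normal to Π_1 is LN × LH = (-7, 7, 42).
Using L: Π_1 has equation -7x + 7y + 42z = 77.
sin θ = |n·v| / (|n||v|) = |-56| / (√1862 · √30) = 0.23694.
θ ≈ 13.7°.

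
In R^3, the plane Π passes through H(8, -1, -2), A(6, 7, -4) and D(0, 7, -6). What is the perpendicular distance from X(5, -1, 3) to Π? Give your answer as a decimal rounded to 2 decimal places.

5.62

HA = (-2, 8, -2), HD = (-8, 8, -4); a normal to Π is HA × HD = (-16, 8, 48).
Using H: Π has equation -16x + 8y + 48z = -232.
n·X − d = (-16)·(5) + (8)·(-1) + (48)·(3) − (-232) = 288; |n| = √2624.
Distance = |288| / √2624 = 288/√2624 ≈ 5.62.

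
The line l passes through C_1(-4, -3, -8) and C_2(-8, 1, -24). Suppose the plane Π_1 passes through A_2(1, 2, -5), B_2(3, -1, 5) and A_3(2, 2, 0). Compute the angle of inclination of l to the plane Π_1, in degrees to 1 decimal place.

A direction vector for l is C_2 − C_1 = (-4, 4, -16).
A_2B_2 = (2, -3, 10), A_2A_3 = (1, 0, 5); a normal to Π_1 is A_2B_2 × A_2A_3 = (-15, 0, 3).
Using A_2: Π_1 has equation -15x + 3z = -30.
sin θ = |n·v| / (|n||v|) = |12| / (√234 · √288) = 0.04623.
θ ≈ 2.6°.

2.6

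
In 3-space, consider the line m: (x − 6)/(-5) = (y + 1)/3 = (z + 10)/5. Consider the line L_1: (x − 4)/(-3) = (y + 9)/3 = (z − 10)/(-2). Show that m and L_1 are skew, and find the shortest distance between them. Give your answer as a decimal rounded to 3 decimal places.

3.675

m has direction (-5, 3, 5) through (6, -1, -10).
L_1 has direction (-3, 3, -2) through (4, -9, 10).
Common perpendicular direction n = (-5, 3, 5) × (-3, 3, -2) = (-21, -25, -6).
With w = (4, -9, 10) − (6, -1, -10) = (-2, -8, 20), w · n = 122.
Since n ≠ 0 the lines are not parallel, and w · n = 122 ≠ 0 so they do not intersect; hence they are skew.
Distance = |w · n| / |n| = |122| / √1102 ≈ 3.675.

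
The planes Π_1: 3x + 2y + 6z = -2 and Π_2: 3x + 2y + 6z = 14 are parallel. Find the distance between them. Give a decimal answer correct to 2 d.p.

Same normal n = (3, 2, 6) with |n| = √49; distance = |-2 − 14| / |n| = 16/√49 ≈ 2.29.

2.29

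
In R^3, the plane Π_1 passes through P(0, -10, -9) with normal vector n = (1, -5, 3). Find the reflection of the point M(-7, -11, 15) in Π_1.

Π_1: n·r = n·P gives x - 5y + 3z = 23.
λ = (n·M − d)/|n|² = (93 − 23)/35 = 2.
Reflection = M − 2λn = (-7, -11, 15) − 4·(1, -5, 3) = (-11, 9, 3).

(-11, 9, 3)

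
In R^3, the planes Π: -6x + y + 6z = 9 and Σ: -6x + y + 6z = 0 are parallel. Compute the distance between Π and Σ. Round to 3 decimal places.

Same normal n = (-6, 1, 6) with |n| = √73; distance = |9 − 0| / |n| = 9/√73 ≈ 1.053.

1.053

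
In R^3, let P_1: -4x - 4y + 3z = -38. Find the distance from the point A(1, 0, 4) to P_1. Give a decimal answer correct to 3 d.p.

7.184

n·A − d = (-4)·(1) + (-4)·(0) + (3)·(4) − (-38) = 46; |n| = √41.
Distance = |46| / √41 = 46/√41 ≈ 7.184.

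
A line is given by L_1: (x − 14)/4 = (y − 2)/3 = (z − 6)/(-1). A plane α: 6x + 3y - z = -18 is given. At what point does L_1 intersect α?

L_1 has direction (4, 3, -1) through (14, 2, 6).
Substitute r = (14, 2, 6) + t(4, 3, -1) into the plane: 84 + 34t = -18, so t = -3.
Intersection: (14, 2, 6) + (-3)·(4, 3, -1) = (2, -7, 9).

(2, -7, 9)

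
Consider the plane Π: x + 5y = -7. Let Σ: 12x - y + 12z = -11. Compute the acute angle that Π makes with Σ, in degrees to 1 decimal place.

85.4

cos θ = |n₁·n₂| / (|n₁||n₂|) = |7| / (√26 · √289).
θ = arccos(0.08075) ≈ 85.4°.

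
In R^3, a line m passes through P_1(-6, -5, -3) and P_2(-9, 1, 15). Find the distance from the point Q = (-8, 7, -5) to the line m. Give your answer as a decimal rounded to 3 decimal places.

A direction vector for m is P_2 − P_1 = (-3, 6, 18).
Taking (-6, -5, -3) on m with direction v = (-3, 6, 18): w = Q − (-6, -5, -3) = (-2, 12, -2), and w × v = (228, 42, 24).
Distance = |w × v| / |v| = √54324 / √369 ≈ 12.133.

12.133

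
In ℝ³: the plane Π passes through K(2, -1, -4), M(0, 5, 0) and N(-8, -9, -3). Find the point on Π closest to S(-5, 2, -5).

(-3, 0, -1)

KM = (-2, 6, 4), KN = (-10, -8, 1); a normal to Π is KM × KN = (38, -38, 76).
Using K: Π has equation 38x - 38y + 76z = -190.
Foot = S − λn with λ = (n·S − d)/|n|² = (-646 − (-190))/8664 = -1/19.
Foot = (-5, 2, -5) − (-1/19)·(38, -38, 76) = (-3, 0, -1).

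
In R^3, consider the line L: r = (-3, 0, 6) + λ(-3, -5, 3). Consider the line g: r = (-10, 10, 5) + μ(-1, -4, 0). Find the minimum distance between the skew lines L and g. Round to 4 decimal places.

8.5135

Common perpendicular direction n = (-3, -5, 3) × (-1, -4, 0) = (12, -3, 7).
With w = (-10, 10, 5) − (-3, 0, 6) = (-7, 10, -1), w · n = -121.
Distance = |w · n| / |n| = |-121| / √202 ≈ 8.5135.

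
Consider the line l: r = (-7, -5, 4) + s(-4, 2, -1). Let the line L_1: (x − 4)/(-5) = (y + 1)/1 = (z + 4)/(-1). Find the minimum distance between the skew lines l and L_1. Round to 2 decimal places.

L_1 has direction (-5, 1, -1) through (4, -1, -4).
Common perpendicular direction n = (-4, 2, -1) × (-5, 1, -1) = (-1, 1, 6).
With w = (4, -1, -4) − (-7, -5, 4) = (11, 4, -8), w · n = -55.
Distance = |w · n| / |n| = |-55| / √38 ≈ 8.92.

8.92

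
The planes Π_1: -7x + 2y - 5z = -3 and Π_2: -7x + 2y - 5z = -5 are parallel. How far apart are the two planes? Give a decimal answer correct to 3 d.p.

0.226

Same normal n = (-7, 2, -5) with |n| = √78; distance = |-3 − (-5)| / |n| = 2/√78 ≈ 0.226.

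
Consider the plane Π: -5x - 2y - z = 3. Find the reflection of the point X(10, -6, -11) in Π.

λ = (n·X − d)/|n|² = (-27 − 3)/30 = -1.
Reflection = X − 2λn = (10, -6, -11) − (-2)·(-5, -2, -1) = (0, -10, -13).

(0, -10, -13)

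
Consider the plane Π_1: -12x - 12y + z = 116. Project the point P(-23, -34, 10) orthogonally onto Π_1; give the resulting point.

Foot = P − λn with λ = (n·P − d)/|n|² = (694 − 116)/289 = 2.
Foot = (-23, -34, 10) − 2·(-12, -12, 1) = (1, -10, 8).

(1, -10, 8)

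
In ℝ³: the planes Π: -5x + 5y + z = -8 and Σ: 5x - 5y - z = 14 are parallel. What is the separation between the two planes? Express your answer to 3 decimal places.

Rescale Σ by 1/(-1): -5x + 5y + z = -14. Then distance = |-8 − (-14)| / √51 ≈ 0.840.

0.840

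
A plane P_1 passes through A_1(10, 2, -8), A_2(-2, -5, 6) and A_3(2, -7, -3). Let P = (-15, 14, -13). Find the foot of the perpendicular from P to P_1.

(6, 2, -1)

A_1A_2 = (-12, -7, 14), A_1A_3 = (-8, -9, 5); a normal to P_1 is A_1A_2 × A_1A_3 = (91, -52, 52).
Using A_1: P_1 has equation 91x - 52y + 52z = 390.
Foot = P − λn with λ = (n·P − d)/|n|² = (-2769 − 390)/13689 = -3/13.
Foot = (-15, 14, -13) − (-3/13)·(91, -52, 52) = (6, 2, -1).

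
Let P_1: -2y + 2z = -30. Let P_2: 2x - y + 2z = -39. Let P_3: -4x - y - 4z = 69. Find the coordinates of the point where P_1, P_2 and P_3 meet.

(-6, 3, -12)

Solving the 3×3 linear system -2y + 2z = -30, 2x - y + 2z = -39, -4x - y - 4z = 69 (e.g. by elimination or Cramer's rule, determinant = -12) gives (-6, 3, -12).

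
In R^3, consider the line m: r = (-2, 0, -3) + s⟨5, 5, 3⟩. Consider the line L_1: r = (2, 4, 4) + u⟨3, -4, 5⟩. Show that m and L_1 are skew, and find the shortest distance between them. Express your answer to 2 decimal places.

3.02

Common perpendicular direction n = (5, 5, 3) × (3, -4, 5) = (37, -16, -35).
With w = (2, 4, 4) − (-2, 0, -3) = (4, 4, 7), w · n = -161.
Since n ≠ 0 the lines are not parallel, and w · n = -161 ≠ 0 so they do not intersect; hence they are skew.
Distance = |w · n| / |n| = |-161| / √2850 ≈ 3.02.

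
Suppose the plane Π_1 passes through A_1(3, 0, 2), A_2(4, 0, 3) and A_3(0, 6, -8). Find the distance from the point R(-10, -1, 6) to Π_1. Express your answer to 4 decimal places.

8.6364

A_1A_2 = (1, 0, 1), A_1A_3 = (-3, 6, -10); a normal to Π_1 is A_1A_2 × A_1A_3 = (-6, 7, 6).
Using A_1: Π_1 has equation -6x + 7y + 6z = -6.
n·R − d = (-6)·(-10) + (7)·(-1) + (6)·(6) − (-6) = 95; |n| = √121.
Distance = |95| / √121 = 95/√121 ≈ 8.6364.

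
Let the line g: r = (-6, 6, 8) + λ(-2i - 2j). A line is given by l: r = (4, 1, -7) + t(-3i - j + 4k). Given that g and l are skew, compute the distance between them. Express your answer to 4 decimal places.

Common perpendicular direction n = (-2, -2, 0) × (-3, -1, 4) = (-8, 8, -4).
With w = (4, 1, -7) − (-6, 6, 8) = (10, -5, -15), w · n = -60.
Distance = |w · n| / |n| = |-60| / √144 ≈ 5.0000.

5.0000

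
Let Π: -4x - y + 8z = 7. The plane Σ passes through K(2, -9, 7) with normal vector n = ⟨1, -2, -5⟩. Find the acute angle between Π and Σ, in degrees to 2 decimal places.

31.57

Σ: n·r = n·K gives x - 2y - 5z = -15.
cos θ = |n₁·n₂| / (|n₁||n₂|) = |-42| / (√81 · √30).
θ = arccos(0.85201) ≈ 31.57°.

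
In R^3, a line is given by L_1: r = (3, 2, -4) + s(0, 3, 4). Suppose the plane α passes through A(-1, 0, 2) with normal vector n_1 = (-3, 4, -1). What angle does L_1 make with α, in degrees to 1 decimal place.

α: n_1·r = n_1·A gives -3x + 4y - z = 1.
sin θ = |n·v| / (|n||v|) = |8| / (√26 · √25) = 0.31379.
θ ≈ 18.3°.

18.3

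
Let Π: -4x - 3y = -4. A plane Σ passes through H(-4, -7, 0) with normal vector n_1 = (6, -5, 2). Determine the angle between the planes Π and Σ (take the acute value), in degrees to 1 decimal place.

77.1

Σ: n_1·r = n_1·H gives 6x - 5y + 2z = 11.
cos θ = |n₁·n₂| / (|n₁||n₂|) = |-9| / (√25 · √65).
θ = arccos(0.22326) ≈ 77.1°.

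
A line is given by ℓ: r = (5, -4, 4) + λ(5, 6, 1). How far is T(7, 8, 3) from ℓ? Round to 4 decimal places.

Taking (5, -4, 4) on ℓ with direction v = (5, 6, 1): w = T − (5, -4, 4) = (2, 12, -1), and w × v = (18, -7, -48).
Distance = |w × v| / |v| = √2677 / √62 ≈ 6.5710.

6.5710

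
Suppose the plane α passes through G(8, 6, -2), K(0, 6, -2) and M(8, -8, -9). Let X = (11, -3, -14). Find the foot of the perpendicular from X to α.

GK = (-8, 0, 0), GM = (0, -14, -7); a normal to α is GK × GM = (0, -56, 112).
Using G: α has equation -56y + 112z = -560.
Foot = X − λn with λ = (n·X − d)/|n|² = (-1400 − (-560))/15680 = -3/56.
Foot = (11, -3, -14) − (-3/56)·(0, -56, 112) = (11, -6, -8).

(11, -6, -8)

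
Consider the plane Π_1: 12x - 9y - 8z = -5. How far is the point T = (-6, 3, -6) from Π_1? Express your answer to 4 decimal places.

2.7059

n·T − d = (12)·(-6) + (-9)·(3) + (-8)·(-6) − (-5) = -46; |n| = √289.
Distance = |-46| / √289 = 46/√289 ≈ 2.7059.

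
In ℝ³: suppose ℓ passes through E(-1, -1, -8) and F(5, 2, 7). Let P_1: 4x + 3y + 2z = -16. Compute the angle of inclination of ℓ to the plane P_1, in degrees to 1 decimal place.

45.4

A direction vector for ℓ is F − E = (6, 3, 15).
sin θ = |n·v| / (|n||v|) = |63| / (√29 · √270) = 0.71197.
θ ≈ 45.4°.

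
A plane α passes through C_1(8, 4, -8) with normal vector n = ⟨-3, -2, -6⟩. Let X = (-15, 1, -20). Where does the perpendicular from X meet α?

α: n·r = n·C_1 gives -3x - 2y - 6z = 16.
Foot = X − λn with λ = (n·X − d)/|n|² = (163 − 16)/49 = 3.
Foot = (-15, 1, -20) − 3·(-3, -2, -6) = (-6, 7, -2).

(-6, 7, -2)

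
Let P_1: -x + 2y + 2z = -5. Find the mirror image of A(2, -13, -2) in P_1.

(-4, -1, 10)

λ = (n·A − d)/|n|² = (-32 − (-5))/9 = -3.
Reflection = A − 2λn = (2, -13, -2) − (-6)·(-1, 2, 2) = (-4, -1, 10).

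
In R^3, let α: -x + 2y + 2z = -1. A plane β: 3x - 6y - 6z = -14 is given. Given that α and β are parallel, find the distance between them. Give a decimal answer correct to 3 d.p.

Rescale β by 1/(-3): -x + 2y + 2z = 14/3. Then distance = |-1 − (14/3)| / √9 ≈ 1.889.

1.889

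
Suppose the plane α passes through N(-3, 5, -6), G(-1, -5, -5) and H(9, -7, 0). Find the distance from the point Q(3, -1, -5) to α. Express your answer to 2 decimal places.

NG = (2, -10, 1), NH = (12, -12, 6); a normal to α is NG × NH = (-48, 0, 96).
Using N: α has equation -48x + 96z = -432.
n·Q − d = (-48)·(3) + (0)·(-1) + (96)·(-5) − (-432) = -192; |n| = √11520.
Distance = |-192| / √11520 = 192/√11520 ≈ 1.79.

1.79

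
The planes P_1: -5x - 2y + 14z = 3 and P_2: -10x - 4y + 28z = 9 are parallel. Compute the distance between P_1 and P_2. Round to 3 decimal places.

Rescale P_2 by 1/2: -5x - 2y + 14z = 9/2. Then distance = |3 − (9/2)| / √225 ≈ 0.100.

0.100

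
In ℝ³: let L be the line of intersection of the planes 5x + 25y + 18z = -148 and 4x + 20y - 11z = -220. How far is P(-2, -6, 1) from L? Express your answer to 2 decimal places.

Direction of L: (5, 25, 18) × (4, 20, -11) = (-635, 127, 0).
A point on L: solving the two plane equations with x = -4 gives (-4, -8, 4).
Taking (-4, -8, 4) on L with direction v = (-635, 127, 0): w = P − (-4, -8, 4) = (2, 2, -3), and w × v = (381, 1905, 1524).
Distance = |w × v| / |v| = √6096762 / √419354 ≈ 3.81.

3.81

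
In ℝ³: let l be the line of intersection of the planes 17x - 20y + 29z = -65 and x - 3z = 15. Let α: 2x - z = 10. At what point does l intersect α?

(3, 0, -4)

Direction of l: (17, -20, 29) × (1, 0, -3) = (60, 80, 20).
A point on l: solving the two plane equations with x = -3 gives (-3, -8, -6).
Substitute r = (-3, -8, -6) + t(60, 80, 20) into the plane: 0 + 100t = 10, so t = 1/10.
Intersection: (-3, -8, -6) + (1/10)·(60, 80, 20) = (3, 0, -4).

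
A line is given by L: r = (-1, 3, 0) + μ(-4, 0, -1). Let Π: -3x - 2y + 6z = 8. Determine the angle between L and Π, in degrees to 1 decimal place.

12.0

sin θ = |n·v| / (|n||v|) = |6| / (√49 · √17) = 0.20789.
θ ≈ 12.0°.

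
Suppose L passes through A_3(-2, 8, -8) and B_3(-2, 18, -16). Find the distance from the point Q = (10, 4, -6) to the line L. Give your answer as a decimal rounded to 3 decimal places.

A direction vector for L is B_3 − A_3 = (0, 10, -8).
Taking (-2, 8, -8) on L with direction v = (0, 10, -8): w = Q − (-2, 8, -8) = (12, -4, 2), and w × v = (12, 96, 120).
Distance = |w × v| / |v| = √23760 / √164 ≈ 12.037.

12.037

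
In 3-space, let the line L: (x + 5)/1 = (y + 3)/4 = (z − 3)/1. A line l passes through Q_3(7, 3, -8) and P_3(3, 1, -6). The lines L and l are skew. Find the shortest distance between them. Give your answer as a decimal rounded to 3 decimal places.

L has direction (1, 4, 1) through (-5, -3, 3).
A direction vector for l is P_3 − Q_3 = (-4, -2, 2).
Common perpendicular direction n = (1, 4, 1) × (-4, -2, 2) = (10, -6, 14).
With w = (7, 3, -8) − (-5, -3, 3) = (12, 6, -11), w · n = -70.
Distance = |w · n| / |n| = |-70| / √332 ≈ 3.842.

3.842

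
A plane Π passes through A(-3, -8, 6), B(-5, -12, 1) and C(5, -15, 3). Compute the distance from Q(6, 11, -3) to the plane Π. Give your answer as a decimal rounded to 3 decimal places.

AB = (-2, -4, -5), AC = (8, -7, -3); a normal to Π is AB × AC = (-23, -46, 46).
Using A: Π has equation -23x - 46y + 46z = 713.
n·Q − d = (-23)·(6) + (-46)·(11) + (46)·(-3) − 713 = -1495; |n| = √4761.
Distance = |-1495| / √4761 = 1495/√4761 ≈ 21.667.

21.667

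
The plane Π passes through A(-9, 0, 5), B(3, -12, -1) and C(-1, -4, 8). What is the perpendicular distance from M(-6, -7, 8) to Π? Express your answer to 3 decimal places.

AB = (12, -12, -6), AC = (8, -4, 3); a normal to Π is AB × AC = (-60, -84, 48).
Using A: Π has equation -60x - 84y + 48z = 780.
n·M − d = (-60)·(-6) + (-84)·(-7) + (48)·(8) − 780 = 552; |n| = √12960.
Distance = |552| / √12960 = 552/√12960 ≈ 4.849.

4.849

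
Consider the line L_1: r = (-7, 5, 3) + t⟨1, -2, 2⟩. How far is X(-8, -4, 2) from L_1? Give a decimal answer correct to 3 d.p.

7.616

Taking (-7, 5, 3) on L_1 with direction v = (1, -2, 2): w = X − (-7, 5, 3) = (-1, -9, -1), and w × v = (-20, 1, 11).
Distance = |w × v| / |v| = √522 / √9 ≈ 7.616.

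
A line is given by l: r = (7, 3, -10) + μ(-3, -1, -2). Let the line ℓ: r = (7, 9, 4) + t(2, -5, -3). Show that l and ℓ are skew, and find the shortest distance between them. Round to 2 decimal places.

Common perpendicular direction n = (-3, -1, -2) × (2, -5, -3) = (-7, -13, 17).
With w = (7, 9, 4) − (7, 3, -10) = (0, 6, 14), w · n = 160.
Since n ≠ 0 the lines are not parallel, and w · n = 160 ≠ 0 so they do not intersect; hence they are skew.
Distance = |w · n| / |n| = |160| / √507 ≈ 7.11.

7.11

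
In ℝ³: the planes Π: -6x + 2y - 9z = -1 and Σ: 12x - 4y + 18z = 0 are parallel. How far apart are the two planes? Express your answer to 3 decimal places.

0.091

Rescale Σ by 1/(-2): -6x + 2y - 9z = 0. Then distance = |-1 − 0| / √121 ≈ 0.091.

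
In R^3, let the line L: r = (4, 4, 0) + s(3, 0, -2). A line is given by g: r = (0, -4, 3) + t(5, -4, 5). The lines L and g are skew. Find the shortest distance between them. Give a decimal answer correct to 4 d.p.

6.7910

Common perpendicular direction n = (3, 0, -2) × (5, -4, 5) = (-8, -25, -12).
With w = (0, -4, 3) − (4, 4, 0) = (-4, -8, 3), w · n = 196.
Distance = |w · n| / |n| = |196| / √833 ≈ 6.7910.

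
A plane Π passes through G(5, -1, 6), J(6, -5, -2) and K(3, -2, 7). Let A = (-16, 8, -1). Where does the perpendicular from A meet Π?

GJ = (1, -4, -8), GK = (-2, -1, 1); a normal to Π is GJ × GK = (-12, 15, -9).
Using G: Π has equation -12x + 15y - 9z = -129.
Foot = A − λn with λ = (n·A − d)/|n|² = (321 − (-129))/450 = 1.
Foot = (-16, 8, -1) − 1·(-12, 15, -9) = (-4, -7, 8).

(-4, -7, 8)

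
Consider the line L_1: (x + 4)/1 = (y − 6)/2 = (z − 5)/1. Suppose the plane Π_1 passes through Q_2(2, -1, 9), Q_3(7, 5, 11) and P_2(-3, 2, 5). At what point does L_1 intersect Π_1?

(-6, 2, 3)

L_1 has direction (1, 2, 1) through (-4, 6, 5).
Q_2Q_3 = (5, 6, 2), Q_2P_2 = (-5, 3, -4); a normal to Π_1 is Q_2Q_3 × Q_2P_2 = (-30, 10, 45).
Using Q_2: Π_1 has equation -30x + 10y + 45z = 335.
Substitute r = (-4, 6, 5) + t(1, 2, 1) into the plane: 405 + 35t = 335, so t = -2.
Intersection: (-4, 6, 5) + (-2)·(1, 2, 1) = (-6, 2, 3).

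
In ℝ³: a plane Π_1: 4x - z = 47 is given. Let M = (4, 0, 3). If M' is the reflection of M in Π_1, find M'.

(20, 0, -1)

λ = (n·M − d)/|n|² = (13 − 47)/17 = -2.
Reflection = M − 2λn = (4, 0, 3) − (-4)·(4, 0, -1) = (20, 0, -1).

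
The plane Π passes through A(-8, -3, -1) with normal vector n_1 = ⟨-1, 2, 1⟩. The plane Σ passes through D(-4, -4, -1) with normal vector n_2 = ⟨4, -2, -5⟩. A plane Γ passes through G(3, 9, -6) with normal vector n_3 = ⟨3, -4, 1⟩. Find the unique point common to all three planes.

Π: n_1·r = n_1·A gives -x + 2y + z = 1.
Σ: n_2·r = n_2·D gives 4x - 2y - 5z = -3.
Γ: n_3·r = n_3·G gives 3x - 4y + z = -33.
Solving the 3×3 linear system -x + 2y + z = 1, 4x - 2y - 5z = -3, 3x - 4y + z = -33 (e.g. by elimination or Cramer's rule, determinant = -26) gives (-10, -1, -7).

(-10, -1, -7)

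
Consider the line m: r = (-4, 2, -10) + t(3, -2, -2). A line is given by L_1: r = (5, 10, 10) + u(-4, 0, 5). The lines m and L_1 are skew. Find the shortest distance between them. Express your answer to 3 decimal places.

20.967

Common perpendicular direction n = (3, -2, -2) × (-4, 0, 5) = (-10, -7, -8).
With w = (5, 10, 10) − (-4, 2, -10) = (9, 8, 20), w · n = -306.
Distance = |w · n| / |n| = |-306| / √213 ≈ 20.967.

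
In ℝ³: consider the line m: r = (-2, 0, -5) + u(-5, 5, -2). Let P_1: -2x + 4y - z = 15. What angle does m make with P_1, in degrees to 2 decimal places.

71.85

sin θ = |n·v| / (|n||v|) = |32| / (√21 · √54) = 0.95026.
θ ≈ 71.85°.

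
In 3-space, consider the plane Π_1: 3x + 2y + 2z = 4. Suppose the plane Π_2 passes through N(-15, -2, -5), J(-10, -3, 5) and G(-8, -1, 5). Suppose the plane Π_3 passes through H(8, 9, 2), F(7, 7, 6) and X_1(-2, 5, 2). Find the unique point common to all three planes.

(-4, 3, 5)

NJ = (5, -1, 10), NG = (7, 1, 10); a normal to Π_2 is NJ × NG = (-20, 20, 12).
Using N: Π_2 has equation -20x + 20y + 12z = 200.
HF = (-1, -2, 4), HX_1 = (-10, -4, 0); a normal to Π_3 is HF × HX_1 = (16, -40, -16).
Using H: Π_3 has equation 16x - 40y - 16z = -264.
Solving the 3×3 linear system 3x + 2y + 2z = 4, -20x + 20y + 12z = 200, 16x - 40y - 16z = -264 (e.g. by elimination or Cramer's rule, determinant = 1184) gives (-4, 3, 5).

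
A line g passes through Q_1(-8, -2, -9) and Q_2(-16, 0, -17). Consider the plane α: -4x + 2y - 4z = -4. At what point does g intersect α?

(0, -4, -1)

A direction vector for g is Q_2 − Q_1 = (-8, 2, -8).
Substitute r = (-8, -2, -9) + t(-8, 2, -8) into the plane: 64 + 68t = -4, so t = -1.
Intersection: (-8, -2, -9) + (-1)·(-8, 2, -8) = (0, -4, -1).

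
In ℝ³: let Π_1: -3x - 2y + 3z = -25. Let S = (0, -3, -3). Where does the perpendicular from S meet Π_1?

(3, -1, -6)

Foot = S − λn with λ = (n·S − d)/|n|² = (-3 − (-25))/22 = 1.
Foot = (0, -3, -3) − 1·(-3, -2, 3) = (3, -1, -6).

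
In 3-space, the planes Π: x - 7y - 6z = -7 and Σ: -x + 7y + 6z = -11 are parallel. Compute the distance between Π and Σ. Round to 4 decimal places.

Rescale Σ by 1/(-1): x - 7y - 6z = 11. Then distance = |-7 − 11| / √86 ≈ 1.9410.

1.9410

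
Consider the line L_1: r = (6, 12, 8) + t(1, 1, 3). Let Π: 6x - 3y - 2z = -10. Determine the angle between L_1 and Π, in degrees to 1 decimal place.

sin θ = |n·v| / (|n||v|) = |-3| / (√49 · √11) = 0.12922.
θ ≈ 7.4°.

7.4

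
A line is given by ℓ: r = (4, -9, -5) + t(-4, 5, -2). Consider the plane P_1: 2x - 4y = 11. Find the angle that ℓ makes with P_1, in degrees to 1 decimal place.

sin θ = |n·v| / (|n||v|) = |-28| / (√20 · √45) = 0.93333.
θ ≈ 69.0°.

69.0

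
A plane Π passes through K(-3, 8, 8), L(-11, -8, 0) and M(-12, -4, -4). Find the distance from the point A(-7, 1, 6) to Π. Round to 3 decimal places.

1.091

KL = (-8, -16, -8), KM = (-9, -12, -12); a normal to Π is KL × KM = (96, -24, -48).
Using K: Π has equation 96x - 24y - 48z = -864.
n·A − d = (96)·(-7) + (-24)·(1) + (-48)·(6) − (-864) = -120; |n| = √12096.
Distance = |-120| / √12096 = 120/√12096 ≈ 1.091.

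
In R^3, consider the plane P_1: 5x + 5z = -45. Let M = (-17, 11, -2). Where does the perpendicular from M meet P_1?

Foot = M − λn with λ = (n·M − d)/|n|² = (-95 − (-45))/50 = -1.
Foot = (-17, 11, -2) − (-1)·(5, 0, 5) = (-12, 11, 3).

(-12, 11, 3)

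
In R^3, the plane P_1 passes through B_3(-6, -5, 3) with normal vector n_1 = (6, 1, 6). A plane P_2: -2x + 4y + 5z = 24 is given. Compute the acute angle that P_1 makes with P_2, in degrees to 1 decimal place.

P_1: n_1·r = n_1·B_3 gives 6x + y + 6z = -23.
cos θ = |n₁·n₂| / (|n₁||n₂|) = |22| / (√73 · √45).
θ = arccos(0.38384) ≈ 67.4°.

67.4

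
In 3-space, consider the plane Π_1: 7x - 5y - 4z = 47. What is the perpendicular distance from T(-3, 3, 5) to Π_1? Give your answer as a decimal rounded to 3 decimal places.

10.857

n·T − d = (7)·(-3) + (-5)·(3) + (-4)·(5) − 47 = -103; |n| = √90.
Distance = |-103| / √90 = 103/√90 ≈ 10.857.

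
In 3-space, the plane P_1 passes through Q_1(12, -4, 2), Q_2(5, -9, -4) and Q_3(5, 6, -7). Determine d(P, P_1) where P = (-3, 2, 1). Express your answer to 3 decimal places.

Q_1Q_2 = (-7, -5, -6), Q_1Q_3 = (-7, 10, -9); a normal to P_1 is Q_1Q_2 × Q_1Q_3 = (105, -21, -105).
Using Q_1: P_1 has equation 105x - 21y - 105z = 1134.
n·P − d = (105)·(-3) + (-21)·(2) + (-105)·(1) − 1134 = -1596; |n| = √22491.
Distance = |-1596| / √22491 = 1596/√22491 ≈ 10.642.

10.642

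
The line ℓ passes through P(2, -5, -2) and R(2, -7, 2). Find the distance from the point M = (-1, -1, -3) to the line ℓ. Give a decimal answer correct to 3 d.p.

A direction vector for ℓ is R − P = (0, -2, 4).
Taking (2, -5, -2) on ℓ with direction v = (0, -2, 4): w = M − (2, -5, -2) = (-3, 4, -1), and w × v = (14, 12, 6).
Distance = |w × v| / |v| = √376 / √20 ≈ 4.336.

4.336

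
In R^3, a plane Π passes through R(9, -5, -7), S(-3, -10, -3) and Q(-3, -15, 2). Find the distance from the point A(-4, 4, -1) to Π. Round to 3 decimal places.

11.353

RS = (-12, -5, 4), RQ = (-12, -10, 9); a normal to Π is RS × RQ = (-5, 60, 60).
Using R: Π has equation -5x + 60y + 60z = -765.
n·A − d = (-5)·(-4) + (60)·(4) + (60)·(-1) − (-765) = 965; |n| = √7225.
Distance = |965| / √7225 = 965/√7225 ≈ 11.353.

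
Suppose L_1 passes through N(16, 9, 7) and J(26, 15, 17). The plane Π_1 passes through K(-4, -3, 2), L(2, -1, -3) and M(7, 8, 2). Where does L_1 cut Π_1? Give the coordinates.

A direction vector for L_1 is J − N = (10, 6, 10).
KL = (6, 2, -5), KM = (11, 11, 0); a normal to Π_1 is KL × KM = (55, -55, 44).
Using K: Π_1 has equation 55x - 55y + 44z = 33.
Substitute r = (16, 9, 7) + t(10, 6, 10) into the plane: 693 + 660t = 33, so t = -1.
Intersection: (16, 9, 7) + (-1)·(10, 6, 10) = (6, 3, -3).

(6, 3, -3)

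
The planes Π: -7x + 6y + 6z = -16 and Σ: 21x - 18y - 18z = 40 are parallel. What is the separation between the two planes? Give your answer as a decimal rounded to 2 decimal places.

Rescale Σ by 1/(-3): -7x + 6y + 6z = -40/3. Then distance = |-16 − (-40/3)| / √121 ≈ 0.24.

0.24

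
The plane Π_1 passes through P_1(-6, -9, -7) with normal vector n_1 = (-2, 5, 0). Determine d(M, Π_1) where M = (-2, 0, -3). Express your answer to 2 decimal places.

6.87

Π_1: n_1·r = n_1·P_1 gives -2x + 5y = -33.
n·M − d = (-2)·(-2) + (5)·(0) + (0)·(-3) − (-33) = 37; |n| = √29.
Distance = |37| / √29 = 37/√29 ≈ 6.87.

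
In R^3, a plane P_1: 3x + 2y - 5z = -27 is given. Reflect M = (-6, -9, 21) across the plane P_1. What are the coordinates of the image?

(12, 3, -9)

λ = (n·M − d)/|n|² = (-141 − (-27))/38 = -3.
Reflection = M − 2λn = (-6, -9, 21) − (-6)·(3, 2, -5) = (12, 3, -9).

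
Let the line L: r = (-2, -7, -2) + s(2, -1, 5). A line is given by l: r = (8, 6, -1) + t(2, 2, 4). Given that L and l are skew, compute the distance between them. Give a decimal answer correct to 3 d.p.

7.030

Common perpendicular direction n = (2, -1, 5) × (2, 2, 4) = (-14, 2, 6).
With w = (8, 6, -1) − (-2, -7, -2) = (10, 13, 1), w · n = -108.
Distance = |w · n| / |n| = |-108| / √236 ≈ 7.030.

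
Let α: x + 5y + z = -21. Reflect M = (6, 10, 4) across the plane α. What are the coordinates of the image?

(0, -20, -2)

λ = (n·M − d)/|n|² = (60 − (-21))/27 = 3.
Reflection = M − 2λn = (6, 10, 4) − 6·(1, 5, 1) = (0, -20, -2).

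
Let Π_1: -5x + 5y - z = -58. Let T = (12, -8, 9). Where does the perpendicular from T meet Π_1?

(7, -3, 8)

Foot = T − λn with λ = (n·T − d)/|n|² = (-109 − (-58))/51 = -1.
Foot = (12, -8, 9) − (-1)·(-5, 5, -1) = (7, -3, 8).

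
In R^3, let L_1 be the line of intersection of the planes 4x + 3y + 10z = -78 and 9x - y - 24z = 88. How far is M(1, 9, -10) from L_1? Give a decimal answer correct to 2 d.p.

Direction of L_1: (4, 3, 10) × (9, -1, -24) = (-62, 186, -31).
A point on L_1: solving the two plane equations with x = -2 gives (-2, -10, -4).
Taking (-2, -10, -4) on L_1 with direction v = (-62, 186, -31): w = M − (-2, -10, -4) = (3, 19, -6), and w × v = (527, 465, 1736).
Distance = |w × v| / |v| = √3507650 / √39401 ≈ 9.44.

9.44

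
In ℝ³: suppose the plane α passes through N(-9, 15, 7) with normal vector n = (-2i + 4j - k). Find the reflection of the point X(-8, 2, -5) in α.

α: n·r = n·N gives -2x + 4y - z = 71.
λ = (n·X − d)/|n|² = (29 − 71)/21 = -2.
Reflection = X − 2λn = (-8, 2, -5) − (-4)·(-2, 4, -1) = (-16, 18, -9).

(-16, 18, -9)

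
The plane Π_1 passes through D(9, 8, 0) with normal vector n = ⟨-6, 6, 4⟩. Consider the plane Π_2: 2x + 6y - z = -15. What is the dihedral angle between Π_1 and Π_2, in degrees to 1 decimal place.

70.6

Π_1: n·r = n·D gives -6x + 6y + 4z = -6.
cos θ = |n₁·n₂| / (|n₁||n₂|) = |20| / (√88 · √41).
θ = arccos(0.33296) ≈ 70.6°.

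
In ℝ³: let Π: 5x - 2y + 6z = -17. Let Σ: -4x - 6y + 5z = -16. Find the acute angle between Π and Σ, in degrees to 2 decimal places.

71.88

cos θ = |n₁·n₂| / (|n₁||n₂|) = |22| / (√65 · √77).
θ = arccos(0.31097) ≈ 71.88°.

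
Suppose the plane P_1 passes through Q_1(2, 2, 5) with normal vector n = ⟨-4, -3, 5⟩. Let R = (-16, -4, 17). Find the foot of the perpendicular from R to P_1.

(-4, 5, 2)

P_1: n·r = n·Q_1 gives -4x - 3y + 5z = 11.
Foot = R − λn with λ = (n·R − d)/|n|² = (161 − 11)/50 = 3.
Foot = (-16, -4, 17) − 3·(-4, -3, 5) = (-4, 5, 2).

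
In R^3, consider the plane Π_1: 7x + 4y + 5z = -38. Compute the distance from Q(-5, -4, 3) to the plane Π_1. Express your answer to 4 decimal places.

n·Q − d = (7)·(-5) + (4)·(-4) + (5)·(3) − (-38) = 2; |n| = √90.
Distance = |2| / √90 = 2/√90 ≈ 0.2108.

0.2108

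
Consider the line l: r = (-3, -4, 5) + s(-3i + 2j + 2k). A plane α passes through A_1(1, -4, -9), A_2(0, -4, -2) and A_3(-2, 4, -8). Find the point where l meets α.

(0, -6, 3)

A_1A_2 = (-1, 0, 7), A_1A_3 = (-3, 8, 1); a normal to α is A_1A_2 × A_1A_3 = (-56, -20, -8).
Using A_1: α has equation -56x - 20y - 8z = 96.
Substitute r = (-3, -4, 5) + t(-3, 2, 2) into the plane: 208 + 112t = 96, so t = -1.
Intersection: (-3, -4, 5) + (-1)·(-3, 2, 2) = (0, -6, 3).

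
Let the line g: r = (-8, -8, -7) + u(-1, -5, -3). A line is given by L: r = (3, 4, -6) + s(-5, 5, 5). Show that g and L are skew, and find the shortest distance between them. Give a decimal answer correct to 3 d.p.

2.673

Common perpendicular direction n = (-1, -5, -3) × (-5, 5, 5) = (-10, 20, -30).
With w = (3, 4, -6) − (-8, -8, -7) = (11, 12, 1), w · n = 100.
Since n ≠ 0 the lines are not parallel, and w · n = 100 ≠ 0 so they do not intersect; hence they are skew.
Distance = |w · n| / |n| = |100| / √1400 ≈ 2.673.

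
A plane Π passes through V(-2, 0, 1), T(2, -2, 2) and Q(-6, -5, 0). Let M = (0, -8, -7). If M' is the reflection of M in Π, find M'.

VT = (4, -2, 1), VQ = (-4, -5, -1); a normal to Π is VT × VQ = (7, 0, -28).
Using V: Π has equation 7x - 28z = -42.
λ = (n·M − d)/|n|² = (196 − (-42))/833 = 2/7.
Reflection = M − 2λn = (0, -8, -7) − (4/7)·(7, 0, -28) = (-4, -8, 9).

(-4, -8, 9)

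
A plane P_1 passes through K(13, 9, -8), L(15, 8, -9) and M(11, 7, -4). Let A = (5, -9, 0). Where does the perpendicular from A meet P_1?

(11, -3, 6)

KL = (2, -1, -1), KM = (-2, -2, 4); a normal to P_1 is KL × KM = (-6, -6, -6).
Using K: P_1 has equation -6x - 6y - 6z = -84.
Foot = A − λn with λ = (n·A − d)/|n|² = (24 − (-84))/108 = 1.
Foot = (5, -9, 0) − 1·(-6, -6, -6) = (11, -3, 6).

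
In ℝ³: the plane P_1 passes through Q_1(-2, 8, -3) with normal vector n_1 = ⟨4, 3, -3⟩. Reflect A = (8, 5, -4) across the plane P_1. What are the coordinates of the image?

(0, -1, 2)

P_1: n_1·r = n_1·Q_1 gives 4x + 3y - 3z = 25.
λ = (n·A − d)/|n|² = (59 − 25)/34 = 1.
Reflection = A − 2λn = (8, 5, -4) − 2·(4, 3, -3) = (0, -1, 2).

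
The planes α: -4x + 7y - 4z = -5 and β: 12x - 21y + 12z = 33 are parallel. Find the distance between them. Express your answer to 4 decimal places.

0.6667

Rescale β by 1/(-3): -4x + 7y - 4z = -11. Then distance = |-5 − (-11)| / √81 ≈ 0.6667.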